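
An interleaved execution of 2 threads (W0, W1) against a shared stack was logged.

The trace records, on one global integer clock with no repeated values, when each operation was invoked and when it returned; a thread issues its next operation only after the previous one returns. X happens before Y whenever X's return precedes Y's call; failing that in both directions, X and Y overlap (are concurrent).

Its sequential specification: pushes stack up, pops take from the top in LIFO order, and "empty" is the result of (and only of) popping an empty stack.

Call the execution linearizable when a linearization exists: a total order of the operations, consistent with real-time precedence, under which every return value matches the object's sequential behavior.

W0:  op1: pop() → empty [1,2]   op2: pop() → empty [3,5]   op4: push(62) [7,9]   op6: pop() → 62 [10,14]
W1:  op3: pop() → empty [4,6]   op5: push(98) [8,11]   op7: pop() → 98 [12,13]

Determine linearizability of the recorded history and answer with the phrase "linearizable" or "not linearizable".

a witness: op1, op2, op3, op4, op5, op7, op6
after step 1 (op1 pop() → empty): stack <>
after step 2 (op2 pop() → empty): stack <>
after step 3 (op3 pop() → empty): stack <>
after step 4 (op4 push(62)): stack <62>
after step 5 (op5 push(98)): stack <62,98>
after step 6 (op7 pop() → 98): stack <62>
after step 7 (op6 pop() → 62): stack <>

linearizable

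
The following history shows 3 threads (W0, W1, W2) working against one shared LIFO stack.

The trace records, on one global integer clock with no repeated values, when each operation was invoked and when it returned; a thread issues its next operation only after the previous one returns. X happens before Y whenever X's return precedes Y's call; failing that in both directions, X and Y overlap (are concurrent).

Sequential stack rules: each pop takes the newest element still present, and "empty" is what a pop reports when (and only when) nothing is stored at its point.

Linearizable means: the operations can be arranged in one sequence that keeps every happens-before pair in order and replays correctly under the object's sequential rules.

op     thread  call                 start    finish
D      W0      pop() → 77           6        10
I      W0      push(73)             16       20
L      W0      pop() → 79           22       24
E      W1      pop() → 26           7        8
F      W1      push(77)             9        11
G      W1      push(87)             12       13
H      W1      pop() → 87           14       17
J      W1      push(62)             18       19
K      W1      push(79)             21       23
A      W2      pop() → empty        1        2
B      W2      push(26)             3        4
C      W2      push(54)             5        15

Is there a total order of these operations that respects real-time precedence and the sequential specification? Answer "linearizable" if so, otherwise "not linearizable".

a witness: A, B, E, C, F, D, G, H, I, J, K, L
step 1: A pop() → empty — stack <>
step 2: B push(26) — stack <26>
step 3: E pop() → 26 — stack <>
step 4: C push(54) — stack <54>
step 5: F push(77) — stack <54,77>
step 6: D pop() → 77 — stack <54>
step 7: G push(87) — stack <54,87>
step 8: H pop() → 87 — stack <54>
step 9: I push(73) — stack <54,73>
step 10: J push(62) — stack <54,73,62>
step 11: K push(79) — stack <54,73,62,79>
step 12: L pop() → 79 — stack <54,73,62>

linearizable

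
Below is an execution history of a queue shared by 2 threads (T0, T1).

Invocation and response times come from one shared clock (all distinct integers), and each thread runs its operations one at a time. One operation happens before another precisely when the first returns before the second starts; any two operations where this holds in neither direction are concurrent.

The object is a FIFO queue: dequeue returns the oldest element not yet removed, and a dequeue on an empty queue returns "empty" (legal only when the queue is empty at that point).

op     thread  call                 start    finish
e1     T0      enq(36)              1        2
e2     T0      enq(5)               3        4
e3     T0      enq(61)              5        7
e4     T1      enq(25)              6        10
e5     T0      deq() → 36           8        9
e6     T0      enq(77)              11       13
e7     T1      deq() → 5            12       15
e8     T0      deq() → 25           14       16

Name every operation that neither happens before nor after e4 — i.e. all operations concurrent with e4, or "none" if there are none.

e4 runs from 6 to 10; window-overlapping ops are concurrent
e1 [1,2]: before
e2 [3,4]: before
e3 [5,7]: concurrent
e5 [8,9]: concurrent
e6 [11,13]: after
e7 [12,15]: after
e8 [14,16]: after

e3, e5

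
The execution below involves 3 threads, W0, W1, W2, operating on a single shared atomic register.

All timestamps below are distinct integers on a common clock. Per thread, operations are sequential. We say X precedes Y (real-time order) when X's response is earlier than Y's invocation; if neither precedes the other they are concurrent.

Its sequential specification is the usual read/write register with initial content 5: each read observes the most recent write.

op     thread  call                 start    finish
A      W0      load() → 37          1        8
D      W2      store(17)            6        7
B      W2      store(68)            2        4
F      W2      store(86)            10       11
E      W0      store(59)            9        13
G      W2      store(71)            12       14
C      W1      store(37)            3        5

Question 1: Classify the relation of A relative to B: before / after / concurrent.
Answer: concurrent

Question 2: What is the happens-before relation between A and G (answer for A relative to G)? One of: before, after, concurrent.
Answer: before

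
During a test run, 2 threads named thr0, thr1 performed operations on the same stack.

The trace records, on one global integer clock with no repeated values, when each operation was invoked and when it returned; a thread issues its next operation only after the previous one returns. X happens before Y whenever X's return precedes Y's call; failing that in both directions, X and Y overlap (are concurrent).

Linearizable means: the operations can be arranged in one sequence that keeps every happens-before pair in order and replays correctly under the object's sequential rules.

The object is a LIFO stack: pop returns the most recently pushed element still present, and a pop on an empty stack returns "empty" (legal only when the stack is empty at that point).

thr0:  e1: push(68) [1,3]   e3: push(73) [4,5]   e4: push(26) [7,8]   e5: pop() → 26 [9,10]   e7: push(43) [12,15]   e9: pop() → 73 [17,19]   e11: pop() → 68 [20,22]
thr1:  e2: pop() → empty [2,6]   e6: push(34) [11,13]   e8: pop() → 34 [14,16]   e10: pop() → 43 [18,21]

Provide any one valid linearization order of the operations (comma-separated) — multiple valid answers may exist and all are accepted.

1. e2 pop() → empty, leaving stack <>
2. e1 push(68), leaving stack <68>
3. e3 push(73), leaving stack <68,73>
4. e4 push(26), leaving stack <68,73,26>
5. e5 pop() → 26, leaving stack <68,73>
6. e6 push(34), leaving stack <68,73,34>
7. e8 pop() → 34, leaving stack <68,73>
8. e7 push(43), leaving stack <68,73,43>
9. e10 pop() → 43, leaving stack <68,73>
10. e9 pop() → 73, leaving stack <68>
11. e11 pop() → 68, leaving stack <>

e2, e1, e3, e4, e5, e6, e8, e7, e10, e9, e11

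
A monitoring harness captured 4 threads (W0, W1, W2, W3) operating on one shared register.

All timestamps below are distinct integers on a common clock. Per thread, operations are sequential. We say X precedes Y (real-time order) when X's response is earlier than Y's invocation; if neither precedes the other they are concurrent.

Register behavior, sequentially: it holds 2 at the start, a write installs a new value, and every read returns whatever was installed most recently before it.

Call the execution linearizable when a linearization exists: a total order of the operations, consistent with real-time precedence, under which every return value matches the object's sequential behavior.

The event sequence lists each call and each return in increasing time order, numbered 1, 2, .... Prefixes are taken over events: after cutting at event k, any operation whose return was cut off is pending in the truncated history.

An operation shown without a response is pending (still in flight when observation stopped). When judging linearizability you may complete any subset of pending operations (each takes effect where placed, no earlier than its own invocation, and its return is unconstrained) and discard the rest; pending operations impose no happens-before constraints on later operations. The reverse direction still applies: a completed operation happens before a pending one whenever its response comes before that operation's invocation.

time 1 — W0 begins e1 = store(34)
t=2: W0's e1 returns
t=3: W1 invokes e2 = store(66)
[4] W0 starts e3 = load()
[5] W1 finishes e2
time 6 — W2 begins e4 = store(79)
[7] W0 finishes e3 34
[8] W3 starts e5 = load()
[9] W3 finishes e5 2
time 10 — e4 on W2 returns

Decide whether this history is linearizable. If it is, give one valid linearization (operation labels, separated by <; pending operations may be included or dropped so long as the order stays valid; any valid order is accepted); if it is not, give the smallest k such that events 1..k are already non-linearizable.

the violation lands at event 9, e5's response at time 9: events 1..8 linearize, events 1..9 do not
all 2 real-time-respecting orders fail — 4 completed register operations, no legal replay
include/drop combinations of the 1 pending operation (e4) were all tried; none helps
one such order, e1, e2, e3, e5 (pending dropped), breaks at step 3 where e3 load() → 34 is illegal
one such order, e1, e3, e2, e5 (pending dropped), breaks at step 4 where e5 load() → 2 is illegal

not linearizable — minimal violating prefix: 9 events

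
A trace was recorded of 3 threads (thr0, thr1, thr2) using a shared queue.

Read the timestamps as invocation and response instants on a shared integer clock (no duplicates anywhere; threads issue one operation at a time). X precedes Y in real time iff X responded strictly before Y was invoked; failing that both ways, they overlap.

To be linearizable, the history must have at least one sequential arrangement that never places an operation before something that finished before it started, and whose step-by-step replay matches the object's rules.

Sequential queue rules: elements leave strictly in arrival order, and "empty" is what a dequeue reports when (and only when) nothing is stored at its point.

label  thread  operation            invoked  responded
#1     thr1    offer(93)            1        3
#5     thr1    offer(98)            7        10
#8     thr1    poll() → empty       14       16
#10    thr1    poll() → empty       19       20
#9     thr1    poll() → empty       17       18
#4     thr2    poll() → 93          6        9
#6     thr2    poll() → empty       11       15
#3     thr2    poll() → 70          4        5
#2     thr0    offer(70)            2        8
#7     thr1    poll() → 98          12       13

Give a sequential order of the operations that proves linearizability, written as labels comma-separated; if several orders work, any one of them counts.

#2, #1, #3, #4, #5, #7, #6, #8, #9, #10

after step 1 (#2 offer(70)): queue <70>
after step 2 (#1 offer(93)): queue <70,93>
after step 3 (#3 poll() → 70): queue <93>
after step 4 (#4 poll() → 93): queue <>
after step 5 (#5 offer(98)): queue <98>
after step 6 (#7 poll() → 98): queue <>
after step 7 (#6 poll() → empty): queue <>
after step 8 (#8 poll() → empty): queue <>
after step 9 (#9 poll() → empty): queue <>
after step 10 (#10 poll() → empty): queue <>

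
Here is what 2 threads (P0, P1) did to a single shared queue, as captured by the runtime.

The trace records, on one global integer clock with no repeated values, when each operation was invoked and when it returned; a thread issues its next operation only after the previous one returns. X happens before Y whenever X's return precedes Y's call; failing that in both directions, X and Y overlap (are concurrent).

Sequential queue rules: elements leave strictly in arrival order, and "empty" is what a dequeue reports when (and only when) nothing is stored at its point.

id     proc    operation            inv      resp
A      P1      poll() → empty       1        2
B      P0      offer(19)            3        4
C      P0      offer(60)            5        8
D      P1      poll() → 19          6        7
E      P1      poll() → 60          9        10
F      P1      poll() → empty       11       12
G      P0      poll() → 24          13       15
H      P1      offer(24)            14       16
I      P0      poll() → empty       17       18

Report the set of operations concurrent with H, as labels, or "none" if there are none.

G

H spans [14,16]; an op avoiding the whole window 14..16 is ordered, any other is concurrent
A [1,2]: before
B [3,4]: before
C [5,8]: before
D [6,7]: before
E [9,10]: before
F [11,12]: before
G [13,15]: concurrent
I [17,18]: after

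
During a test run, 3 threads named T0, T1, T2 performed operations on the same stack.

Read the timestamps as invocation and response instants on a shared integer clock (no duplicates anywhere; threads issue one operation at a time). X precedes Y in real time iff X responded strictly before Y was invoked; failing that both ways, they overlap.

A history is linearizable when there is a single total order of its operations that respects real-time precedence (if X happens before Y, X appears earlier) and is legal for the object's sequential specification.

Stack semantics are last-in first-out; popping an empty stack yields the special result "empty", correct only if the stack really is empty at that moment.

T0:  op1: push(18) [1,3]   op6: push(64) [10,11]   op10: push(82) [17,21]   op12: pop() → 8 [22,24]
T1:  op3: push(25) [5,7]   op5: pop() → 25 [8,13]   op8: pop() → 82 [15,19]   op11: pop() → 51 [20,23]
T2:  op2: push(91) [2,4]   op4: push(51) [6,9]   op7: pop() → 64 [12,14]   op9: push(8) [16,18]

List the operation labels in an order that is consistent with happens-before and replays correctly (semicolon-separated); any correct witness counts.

op1; op2; op3; op5; op4; op6; op7; op9; op10; op8; op12; op11

1. op1 push(18), leaving stack <18>
2. op2 push(91), leaving stack <18,91>
3. op3 push(25), leaving stack <18,91,25>
4. op5 pop() → 25, leaving stack <18,91>
5. op4 push(51), leaving stack <18,91,51>
6. op6 push(64), leaving stack <18,91,51,64>
7. op7 pop() → 64, leaving stack <18,91,51>
8. op9 push(8), leaving stack <18,91,51,8>
9. op10 push(82), leaving stack <18,91,51,8,82>
10. op8 pop() → 82, leaving stack <18,91,51,8>
11. op12 pop() → 8, leaving stack <18,91,51>
12. op11 pop() → 51, leaving stack <18,91>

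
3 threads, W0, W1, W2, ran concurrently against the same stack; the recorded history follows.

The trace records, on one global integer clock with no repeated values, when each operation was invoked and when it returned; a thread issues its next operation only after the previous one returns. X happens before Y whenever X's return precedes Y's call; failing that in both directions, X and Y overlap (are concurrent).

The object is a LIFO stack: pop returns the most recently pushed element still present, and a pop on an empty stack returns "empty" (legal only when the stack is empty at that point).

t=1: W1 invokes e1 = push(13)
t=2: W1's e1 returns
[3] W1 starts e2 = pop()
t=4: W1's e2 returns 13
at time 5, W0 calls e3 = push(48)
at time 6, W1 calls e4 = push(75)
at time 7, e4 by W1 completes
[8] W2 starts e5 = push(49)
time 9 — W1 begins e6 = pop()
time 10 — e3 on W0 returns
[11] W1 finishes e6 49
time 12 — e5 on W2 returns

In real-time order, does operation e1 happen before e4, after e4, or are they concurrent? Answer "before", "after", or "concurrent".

e1 spans [1,2], e4 spans [6,7]
resp(e1)=2 < inv(e4)=6

before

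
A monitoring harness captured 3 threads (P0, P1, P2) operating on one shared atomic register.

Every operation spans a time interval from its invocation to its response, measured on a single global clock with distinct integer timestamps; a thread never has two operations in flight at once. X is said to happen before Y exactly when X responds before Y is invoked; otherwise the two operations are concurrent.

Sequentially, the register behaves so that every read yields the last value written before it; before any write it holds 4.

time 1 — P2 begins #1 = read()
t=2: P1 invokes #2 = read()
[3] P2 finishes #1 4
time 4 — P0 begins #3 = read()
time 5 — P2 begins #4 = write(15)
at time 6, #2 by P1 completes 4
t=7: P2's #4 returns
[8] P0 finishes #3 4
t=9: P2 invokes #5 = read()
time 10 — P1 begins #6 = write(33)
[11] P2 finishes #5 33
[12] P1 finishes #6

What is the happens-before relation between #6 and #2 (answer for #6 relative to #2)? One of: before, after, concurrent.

after

#6 spans [10,12], #2 spans [2,6]
resp(#2)=6 < inv(#6)=10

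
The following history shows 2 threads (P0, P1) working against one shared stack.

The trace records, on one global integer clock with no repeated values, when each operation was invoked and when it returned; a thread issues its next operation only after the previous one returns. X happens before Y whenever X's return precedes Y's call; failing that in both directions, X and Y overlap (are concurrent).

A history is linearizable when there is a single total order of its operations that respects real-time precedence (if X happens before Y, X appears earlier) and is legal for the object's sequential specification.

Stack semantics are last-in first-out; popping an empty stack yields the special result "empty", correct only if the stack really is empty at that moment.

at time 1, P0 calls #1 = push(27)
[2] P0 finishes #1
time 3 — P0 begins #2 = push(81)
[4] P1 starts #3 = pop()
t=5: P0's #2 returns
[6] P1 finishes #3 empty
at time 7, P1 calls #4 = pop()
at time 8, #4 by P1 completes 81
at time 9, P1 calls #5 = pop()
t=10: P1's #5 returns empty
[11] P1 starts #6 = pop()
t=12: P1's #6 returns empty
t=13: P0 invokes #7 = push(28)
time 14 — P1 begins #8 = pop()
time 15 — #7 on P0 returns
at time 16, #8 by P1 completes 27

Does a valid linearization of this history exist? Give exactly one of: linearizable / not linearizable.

not linearizable

prefix check: 1..5 passes, 1..6 fails once #3's time-6 response joins
real-time-consistent orders of the 3 completed operations: 2 — all fail the stack replay
for example #1, #2, #3 fails at step 3: #3 pop() → empty is not legal there
for example #1, #3, #2 fails at step 2: #3 pop() → empty is not legal there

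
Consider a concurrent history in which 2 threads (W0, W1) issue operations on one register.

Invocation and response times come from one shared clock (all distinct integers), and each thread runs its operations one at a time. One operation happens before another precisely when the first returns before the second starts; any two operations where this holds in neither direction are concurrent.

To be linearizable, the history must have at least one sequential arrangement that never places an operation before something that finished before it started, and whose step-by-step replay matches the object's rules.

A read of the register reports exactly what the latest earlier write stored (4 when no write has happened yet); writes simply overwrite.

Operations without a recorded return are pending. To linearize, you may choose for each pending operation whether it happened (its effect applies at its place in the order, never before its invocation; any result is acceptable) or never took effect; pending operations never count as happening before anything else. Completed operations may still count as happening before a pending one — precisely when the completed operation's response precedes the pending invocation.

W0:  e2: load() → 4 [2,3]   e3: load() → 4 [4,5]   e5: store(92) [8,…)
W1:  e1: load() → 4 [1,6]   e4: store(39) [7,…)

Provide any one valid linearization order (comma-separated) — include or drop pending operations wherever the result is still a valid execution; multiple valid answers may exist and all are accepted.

e1, e2, e3

after step 1 (e1 load() → 4): value 4
after step 2 (e2 load() → 4): value 4
after step 3 (e3 load() → 4): value 4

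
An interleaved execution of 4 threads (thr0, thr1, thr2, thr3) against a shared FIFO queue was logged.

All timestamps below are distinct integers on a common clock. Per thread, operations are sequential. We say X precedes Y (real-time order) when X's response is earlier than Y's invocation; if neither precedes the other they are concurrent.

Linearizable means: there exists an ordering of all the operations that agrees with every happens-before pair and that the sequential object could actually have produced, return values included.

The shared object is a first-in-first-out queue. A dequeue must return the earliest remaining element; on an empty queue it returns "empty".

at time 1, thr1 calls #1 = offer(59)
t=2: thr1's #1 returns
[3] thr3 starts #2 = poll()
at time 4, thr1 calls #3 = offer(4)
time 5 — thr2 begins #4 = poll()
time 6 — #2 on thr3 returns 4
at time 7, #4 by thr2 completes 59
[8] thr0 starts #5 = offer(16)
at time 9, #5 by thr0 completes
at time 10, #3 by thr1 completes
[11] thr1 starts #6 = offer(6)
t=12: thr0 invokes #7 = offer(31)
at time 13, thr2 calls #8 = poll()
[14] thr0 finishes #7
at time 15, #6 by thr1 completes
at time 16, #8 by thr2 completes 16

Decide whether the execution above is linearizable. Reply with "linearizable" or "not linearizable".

a witness: #1, #3, #4, #2, #5, #6, #7, #8
after step 1 (#1 offer(59)): queue <59>
after step 2 (#3 offer(4)): queue <59,4>
after step 3 (#4 poll() → 59): queue <4>
after step 4 (#2 poll() → 4): queue <>
after step 5 (#5 offer(16)): queue <16>
after step 6 (#6 offer(6)): queue <16,6>
after step 7 (#7 offer(31)): queue <16,6,31>
after step 8 (#8 poll() → 16): queue <6,31>

linearizable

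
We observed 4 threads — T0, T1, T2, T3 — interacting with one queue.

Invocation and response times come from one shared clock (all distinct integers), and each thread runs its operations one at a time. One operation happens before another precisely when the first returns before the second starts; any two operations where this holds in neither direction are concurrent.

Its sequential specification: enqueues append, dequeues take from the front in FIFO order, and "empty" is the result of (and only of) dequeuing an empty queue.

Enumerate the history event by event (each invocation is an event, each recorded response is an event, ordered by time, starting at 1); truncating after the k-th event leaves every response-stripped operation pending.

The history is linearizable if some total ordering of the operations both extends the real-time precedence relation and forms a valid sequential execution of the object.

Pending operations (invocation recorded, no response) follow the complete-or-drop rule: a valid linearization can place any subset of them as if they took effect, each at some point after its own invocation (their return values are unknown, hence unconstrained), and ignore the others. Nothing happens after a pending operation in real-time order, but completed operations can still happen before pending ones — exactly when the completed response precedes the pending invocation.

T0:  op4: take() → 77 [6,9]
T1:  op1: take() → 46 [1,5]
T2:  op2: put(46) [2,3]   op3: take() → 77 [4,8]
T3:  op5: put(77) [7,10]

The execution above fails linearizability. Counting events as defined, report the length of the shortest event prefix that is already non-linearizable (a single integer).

events 1..8 are linearizable; a witness order is op2, op1, op4, op5, op3:
1. op2 put(46), leaving queue <46>
2. op1 take() → 46, leaving queue <>
3. op4 take() (pending, included), leaving queue <>
4. op5 put(77) (pending, included), leaving queue <77>
5. op3 take() → 77, leaving queue <>
adding event 9 (op4 responds at 9) leaves no legal real-time order
completion choices over the 1 pending operation (op5) were checked; none helps
for example op1, op2, op3, op4 (pending dropped) fails at step 1: op1 take() → 46 is not legal there
for example op1, op2, op4, op3 (pending dropped) fails at step 1: op1 take() → 46 is not legal there

9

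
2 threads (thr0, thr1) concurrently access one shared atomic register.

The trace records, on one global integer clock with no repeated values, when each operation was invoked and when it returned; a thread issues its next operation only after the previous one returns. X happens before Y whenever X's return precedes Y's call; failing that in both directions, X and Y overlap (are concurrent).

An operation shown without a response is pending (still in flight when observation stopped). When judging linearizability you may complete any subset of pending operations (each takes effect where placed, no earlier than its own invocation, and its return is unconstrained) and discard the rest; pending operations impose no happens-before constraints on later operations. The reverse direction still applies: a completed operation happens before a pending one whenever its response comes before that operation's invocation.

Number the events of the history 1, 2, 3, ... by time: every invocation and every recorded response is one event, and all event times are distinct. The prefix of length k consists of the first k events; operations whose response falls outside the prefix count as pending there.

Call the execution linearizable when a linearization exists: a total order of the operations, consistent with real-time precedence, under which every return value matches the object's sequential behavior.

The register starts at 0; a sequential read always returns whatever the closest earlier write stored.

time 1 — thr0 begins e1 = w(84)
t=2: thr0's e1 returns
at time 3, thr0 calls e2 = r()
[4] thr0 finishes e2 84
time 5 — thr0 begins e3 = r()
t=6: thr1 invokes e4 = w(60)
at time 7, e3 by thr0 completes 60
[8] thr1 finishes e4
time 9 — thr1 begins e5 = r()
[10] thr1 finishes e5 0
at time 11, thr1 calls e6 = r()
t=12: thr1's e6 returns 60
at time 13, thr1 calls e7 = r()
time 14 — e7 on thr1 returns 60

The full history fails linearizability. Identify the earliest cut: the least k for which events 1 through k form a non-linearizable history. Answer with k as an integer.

events 1..9 are linearizable; a witness order is e1, e2, e4, e3:
after step 1 (e1 w(84)): value 84
after step 2 (e2 r() → 84): value 84
after step 3 (e4 w(60)): value 60
after step 4 (e3 r() → 60): value 60
include event 10 — e5 responding at 10 — and every candidate order breaks
take e1, e2, e3, e4, e5: step 3 already fails, because e3 r() → 60 cannot occur there
take e1, e2, e4, e3, e5: step 5 already fails, because e5 r() → 0 cannot occur there

10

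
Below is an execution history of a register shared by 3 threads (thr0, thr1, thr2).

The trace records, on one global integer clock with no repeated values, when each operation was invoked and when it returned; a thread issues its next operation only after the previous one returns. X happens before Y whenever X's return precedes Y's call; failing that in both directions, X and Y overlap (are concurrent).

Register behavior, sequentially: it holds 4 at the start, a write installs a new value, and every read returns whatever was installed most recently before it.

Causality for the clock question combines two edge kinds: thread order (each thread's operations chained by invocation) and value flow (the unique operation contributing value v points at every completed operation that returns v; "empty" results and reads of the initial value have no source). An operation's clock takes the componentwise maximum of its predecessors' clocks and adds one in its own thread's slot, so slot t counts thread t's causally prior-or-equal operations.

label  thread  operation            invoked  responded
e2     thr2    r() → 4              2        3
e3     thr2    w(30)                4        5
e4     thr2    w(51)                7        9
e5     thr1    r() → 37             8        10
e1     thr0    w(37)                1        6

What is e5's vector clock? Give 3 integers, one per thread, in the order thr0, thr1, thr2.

no predecessors for e2 (invoked 2): thr2 increments from zero → (0, 0, 1)
no predecessors for e1 (invoked 1): thr0 increments from zero → (1, 0, 0)
VC(e3, invoked at 4): max of VC(e2)=(0, 0, 1), then +1 on thread thr2 → (0, 0, 2)
VC(e5, invoked at 8): max of VC(e1)=(1, 0, 0), then +1 on thread thr1 → (1, 1, 0)
VC(e4, invoked at 7): max of VC(e3)=(0, 0, 2), then +1 on thread thr2 → (0, 0, 3)
target: VC(e5) = (1, 1, 0)

(1, 1, 0)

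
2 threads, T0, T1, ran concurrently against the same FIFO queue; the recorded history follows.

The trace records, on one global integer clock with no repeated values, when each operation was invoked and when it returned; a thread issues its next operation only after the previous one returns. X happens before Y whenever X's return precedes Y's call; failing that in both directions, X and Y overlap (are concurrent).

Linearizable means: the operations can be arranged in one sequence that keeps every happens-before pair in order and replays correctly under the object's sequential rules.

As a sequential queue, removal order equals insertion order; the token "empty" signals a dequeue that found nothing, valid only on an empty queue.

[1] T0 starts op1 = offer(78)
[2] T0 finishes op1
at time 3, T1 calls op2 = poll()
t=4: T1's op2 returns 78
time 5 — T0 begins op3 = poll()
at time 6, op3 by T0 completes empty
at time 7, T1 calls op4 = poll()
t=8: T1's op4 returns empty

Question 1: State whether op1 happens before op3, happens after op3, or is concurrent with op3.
Answer: before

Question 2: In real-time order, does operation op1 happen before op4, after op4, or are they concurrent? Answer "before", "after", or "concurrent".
Answer: before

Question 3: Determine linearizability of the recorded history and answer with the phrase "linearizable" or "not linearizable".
one valid linearization: op1, op2, op3, op4
1. op1 offer(78), leaving queue <78>
2. op2 poll() → 78, leaving queue <>
3. op3 poll() → empty, leaving queue <>
4. op4 poll() → empty, leaving queue <>

linearizable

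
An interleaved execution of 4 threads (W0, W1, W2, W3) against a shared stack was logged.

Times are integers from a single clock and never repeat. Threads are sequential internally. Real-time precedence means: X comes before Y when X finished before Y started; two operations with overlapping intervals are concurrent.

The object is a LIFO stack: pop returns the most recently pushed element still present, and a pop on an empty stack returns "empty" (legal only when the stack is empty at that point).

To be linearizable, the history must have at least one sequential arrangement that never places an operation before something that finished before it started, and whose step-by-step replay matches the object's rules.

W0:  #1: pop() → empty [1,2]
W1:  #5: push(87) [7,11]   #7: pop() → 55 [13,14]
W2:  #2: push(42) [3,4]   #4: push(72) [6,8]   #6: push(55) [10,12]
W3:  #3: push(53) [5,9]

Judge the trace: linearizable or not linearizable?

one valid linearization: #1, #2, #3, #4, #5, #6, #7
step 1: #1 pop() → empty — stack <>
step 2: #2 push(42) — stack <42>
step 3: #3 push(53) — stack <42,53>
step 4: #4 push(72) — stack <42,53,72>
step 5: #5 push(87) — stack <42,53,72,87>
step 6: #6 push(55) — stack <42,53,72,87,55>
step 7: #7 pop() → 55 — stack <42,53,72,87>

linearizable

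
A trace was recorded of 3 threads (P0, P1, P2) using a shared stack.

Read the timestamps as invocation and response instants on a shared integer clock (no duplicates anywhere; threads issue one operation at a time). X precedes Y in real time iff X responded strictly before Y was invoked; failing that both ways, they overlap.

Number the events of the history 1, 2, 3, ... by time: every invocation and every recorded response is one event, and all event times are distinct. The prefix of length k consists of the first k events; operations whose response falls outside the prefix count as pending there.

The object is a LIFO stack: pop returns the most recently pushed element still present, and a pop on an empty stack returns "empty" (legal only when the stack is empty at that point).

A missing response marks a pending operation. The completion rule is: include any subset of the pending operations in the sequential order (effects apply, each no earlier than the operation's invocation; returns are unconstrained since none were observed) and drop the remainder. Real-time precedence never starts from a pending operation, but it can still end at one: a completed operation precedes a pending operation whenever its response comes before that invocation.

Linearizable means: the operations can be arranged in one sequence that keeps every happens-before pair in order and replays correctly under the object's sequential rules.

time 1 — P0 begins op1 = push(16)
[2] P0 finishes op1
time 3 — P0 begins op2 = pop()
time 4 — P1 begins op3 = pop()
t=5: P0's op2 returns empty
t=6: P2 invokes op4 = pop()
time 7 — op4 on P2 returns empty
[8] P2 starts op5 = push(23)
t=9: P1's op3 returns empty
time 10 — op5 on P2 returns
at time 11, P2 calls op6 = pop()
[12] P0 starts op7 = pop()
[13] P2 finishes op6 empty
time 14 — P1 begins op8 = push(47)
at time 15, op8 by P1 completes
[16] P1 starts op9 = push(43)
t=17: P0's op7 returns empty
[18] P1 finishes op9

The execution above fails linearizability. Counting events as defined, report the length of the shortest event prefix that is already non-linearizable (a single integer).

a valid linearization of events 1..8 exists, for instance op1, op3, op2, op4:
1. op1 push(16), leaving stack <16>
2. op3 pop() (pending, included), leaving stack <>
3. op2 pop() → empty, leaving stack <>
4. op4 pop() → empty, leaving stack <>
at event 9 (op3's time-9 response) nothing linearizes any more
no escape via the 1 pending operation (op5): every completion choice fails
one such order, op1, op2, op3, op4 (pending dropped), breaks at step 2 where op2 pop() → empty is illegal
one such order, op1, op2, op4, op3 (pending dropped), breaks at step 2 where op2 pop() → empty is illegal

9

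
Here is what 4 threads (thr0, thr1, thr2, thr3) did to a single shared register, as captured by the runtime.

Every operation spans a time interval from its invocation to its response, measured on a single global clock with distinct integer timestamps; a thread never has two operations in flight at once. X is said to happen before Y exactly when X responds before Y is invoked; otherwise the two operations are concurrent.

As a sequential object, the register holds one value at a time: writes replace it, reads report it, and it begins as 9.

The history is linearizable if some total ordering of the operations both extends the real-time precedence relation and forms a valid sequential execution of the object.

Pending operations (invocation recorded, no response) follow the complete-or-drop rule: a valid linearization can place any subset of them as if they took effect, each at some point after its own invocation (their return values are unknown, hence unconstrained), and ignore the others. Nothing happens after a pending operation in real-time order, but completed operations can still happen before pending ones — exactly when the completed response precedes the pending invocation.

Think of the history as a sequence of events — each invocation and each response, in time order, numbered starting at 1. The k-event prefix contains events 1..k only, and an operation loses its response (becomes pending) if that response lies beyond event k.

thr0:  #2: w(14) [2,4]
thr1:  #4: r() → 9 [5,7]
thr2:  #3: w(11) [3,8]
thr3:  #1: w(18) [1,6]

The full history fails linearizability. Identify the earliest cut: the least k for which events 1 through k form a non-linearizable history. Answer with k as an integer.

events 1..6 are still linearizable — one witness is #1, #2:
step 1: #1 w(18) — value 18
step 2: #2 w(14) — value 14
with event 7 included (#4 responding at time 7), all real-time-consistent orders fail
no escape via the 1 pending operation (#3): every completion choice fails
for example #1, #2, #4 (pending dropped) fails at step 3: #4 r() → 9 is not legal there
for example #2, #1, #4 (pending dropped) fails at step 3: #4 r() → 9 is not legal there

7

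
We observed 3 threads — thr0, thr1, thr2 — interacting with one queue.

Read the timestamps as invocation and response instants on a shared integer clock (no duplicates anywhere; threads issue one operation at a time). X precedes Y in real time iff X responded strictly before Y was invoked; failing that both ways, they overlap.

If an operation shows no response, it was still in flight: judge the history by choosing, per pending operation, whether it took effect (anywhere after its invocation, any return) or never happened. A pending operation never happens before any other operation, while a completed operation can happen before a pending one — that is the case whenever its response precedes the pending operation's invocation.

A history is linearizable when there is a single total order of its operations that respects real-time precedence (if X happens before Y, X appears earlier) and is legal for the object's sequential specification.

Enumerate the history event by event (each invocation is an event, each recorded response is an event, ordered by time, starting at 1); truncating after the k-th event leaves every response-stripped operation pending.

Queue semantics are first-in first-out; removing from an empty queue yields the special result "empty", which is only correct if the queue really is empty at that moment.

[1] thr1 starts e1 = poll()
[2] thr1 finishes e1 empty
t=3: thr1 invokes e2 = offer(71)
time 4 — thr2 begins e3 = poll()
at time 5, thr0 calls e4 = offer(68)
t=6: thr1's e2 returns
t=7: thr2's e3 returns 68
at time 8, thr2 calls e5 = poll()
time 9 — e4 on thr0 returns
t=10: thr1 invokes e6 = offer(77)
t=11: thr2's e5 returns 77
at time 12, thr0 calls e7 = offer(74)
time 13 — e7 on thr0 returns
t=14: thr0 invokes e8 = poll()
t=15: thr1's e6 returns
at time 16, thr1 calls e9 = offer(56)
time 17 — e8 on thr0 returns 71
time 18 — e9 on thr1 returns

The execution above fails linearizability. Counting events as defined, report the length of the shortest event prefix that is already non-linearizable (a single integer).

11

events 1..10 are still linearizable — one witness is e1, e4, e2, e3:
step 1: e1 poll() → empty — queue <>
step 2: e4 offer(68) — queue <68>
step 3: e2 offer(71) — queue <68,71>
step 4: e3 poll() → 68 — queue <71>
at event 11 (e5's time-11 response) nothing linearizes any more
every completion of the 1 pending operation (e6) was checked; none linearizes
take e1, e2, e3, e4, e5 (pending dropped): step 3 already fails, because e3 poll() → 68 cannot occur there
take e1, e2, e3, e5, e4 (pending dropped): step 3 already fails, because e3 poll() → 68 cannot occur there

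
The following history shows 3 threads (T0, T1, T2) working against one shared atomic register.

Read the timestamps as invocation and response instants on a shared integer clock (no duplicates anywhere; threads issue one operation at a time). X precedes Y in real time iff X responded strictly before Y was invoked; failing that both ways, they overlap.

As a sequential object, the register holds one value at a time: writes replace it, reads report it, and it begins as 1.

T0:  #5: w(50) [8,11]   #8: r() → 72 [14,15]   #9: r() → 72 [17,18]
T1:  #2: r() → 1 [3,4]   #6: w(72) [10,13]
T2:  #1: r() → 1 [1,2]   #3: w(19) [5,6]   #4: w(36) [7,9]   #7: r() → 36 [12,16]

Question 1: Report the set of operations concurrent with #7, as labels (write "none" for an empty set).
Answer: #6, #8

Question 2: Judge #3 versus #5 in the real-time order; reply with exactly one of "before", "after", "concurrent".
Answer: before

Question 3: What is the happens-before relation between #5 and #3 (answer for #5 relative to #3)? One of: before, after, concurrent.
Answer: after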